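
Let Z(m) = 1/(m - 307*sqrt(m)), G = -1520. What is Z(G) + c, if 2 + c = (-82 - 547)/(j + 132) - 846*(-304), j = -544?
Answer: 10147646176985/39456828 + 307*I*sqrt(95)/36392220 ≈ 2.5718e+5 + 8.2223e-5*I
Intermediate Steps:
c = 105959613/412 (c = -2 + ((-82 - 547)/(-544 + 132) - 846*(-304)) = -2 + (-629/(-412) + 257184) = -2 + (-629*(-1/412) + 257184) = -2 + (629/412 + 257184) = -2 + 105960437/412 = 105959613/412 ≈ 2.5718e+5)
Z(G) + c = 1/(-1520 - 1228*I*sqrt(95)) + 105959613/412 = 105959613/412 + 1/(-1520 - 1228*I*sqrt(95))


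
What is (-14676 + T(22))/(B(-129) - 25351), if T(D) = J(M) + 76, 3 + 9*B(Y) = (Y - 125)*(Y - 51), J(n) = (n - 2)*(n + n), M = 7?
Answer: 21795/30407 ≈ 0.71678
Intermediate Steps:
J(n) = 2*n*(-2 + n) (J(n) = (-2 + n)*(2*n) = 2*n*(-2 + n))
B(Y) = -⅓ + (-125 + Y)*(-51 + Y)/9 (B(Y) = -⅓ + ((Y - 125)*(Y - 51))/9 = -⅓ + ((-125 + Y)*(-51 + Y))/9 = -⅓ + (-125 + Y)*(-51 + Y)/9)
T(D) = 146 (T(D) = 2*7*(-2 + 7) + 76 = 2*7*5 + 76 = 70 + 76 = 146)
(-14676 + T(22))/(B(-129) - 25351) = (-14676 + 146)/((708 - 176/9*(-129) + (⅑)*(-129)²) - 25351) = -14530/((708 + 7568/3 + (⅑)*16641) - 25351) = -14530/((708 + 7568/3 + 1849) - 25351) = -14530/(15239/3 - 25351) = -14530/(-60814/3) = -14530*(-3/60814) = 21795/30407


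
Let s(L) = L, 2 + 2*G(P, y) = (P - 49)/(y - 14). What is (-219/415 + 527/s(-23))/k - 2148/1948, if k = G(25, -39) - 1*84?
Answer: -17254608083/20885328595 ≈ -0.82616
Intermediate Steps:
G(P, y) = -1 + (-49 + P)/(2*(-14 + y)) (G(P, y) = -1 + ((P - 49)/(y - 14))/2 = -1 + ((-49 + P)/(-14 + y))/2 = -1 + (-49 + P)/(2*(-14 + y)))
k = -4493/53 (k = (-21 + 25 - 2*(-39))/(2*(-14 - 39)) - 1*84 = (½)*(-21 + 25 + 78)/(-53) - 84 = (½)*(-1/53)*82 - 84 = -41/53 - 84 = -4493/53 ≈ -84.774)
(-219/415 + 527/s(-23))/k - 2148/1948 = (-219/415 + 527/(-23))/(-4493/53) - 2148/1948 = (-219*1/415 + 527*(-1/23))*(-53/4493) - 2148*1/1948 = (-219/415 - 527/23)*(-53/4493) - 537/487 = -223742/9545*(-53/4493) - 537/487 = 11858326/42885685 - 537/487 = -17254608083/20885328595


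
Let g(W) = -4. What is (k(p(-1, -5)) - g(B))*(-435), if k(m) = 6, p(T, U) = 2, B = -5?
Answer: -4350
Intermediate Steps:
(k(p(-1, -5)) - g(B))*(-435) = (6 - 1*(-4))*(-435) = (6 + 4)*(-435) = 10*(-435) = -4350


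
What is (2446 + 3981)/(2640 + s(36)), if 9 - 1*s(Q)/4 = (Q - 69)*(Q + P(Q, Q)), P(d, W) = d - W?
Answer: 6427/7428 ≈ 0.86524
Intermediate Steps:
s(Q) = 36 - 4*Q*(-69 + Q) (s(Q) = 36 - 4*(Q - 69)*(Q + (Q - Q)) = 36 - 4*(-69 + Q)*(Q + 0) = 36 - 4*(-69 + Q)*Q = 36 - 4*Q*(-69 + Q))
(2446 + 3981)/(2640 + s(36)) = (2446 + 3981)/(2640 + (36 - 4*36² + 276*36)) = 6427/(2640 + (36 - 4*1296 + 9936)) = 6427/(2640 + (36 - 5184 + 9936)) = 6427/(2640 + 4788) = 6427/7428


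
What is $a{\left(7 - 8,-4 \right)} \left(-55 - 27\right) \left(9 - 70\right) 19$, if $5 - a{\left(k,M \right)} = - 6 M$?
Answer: $-1805722$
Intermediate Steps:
$a{\left(k,M \right)} = 5 + 6 M$ ($a{\left(k,M \right)} = 5 - - 6 M = 5 + 6 M$)
$a{\left(7 - 8,-4 \right)} \left(-55 - 27\right) \left(9 - 70\right) 19 = \left(5 + 6 \left(-4\right)\right) \left(-55 - 27\right) \left(9 - 70\right) 19 = \left(5 - 24\right) \left(\left(-82\right) \left(-61\right)\right) 19 = \left(-19\right) 5002 \cdot 19 = \left(-95038\right) 19 = -1805722$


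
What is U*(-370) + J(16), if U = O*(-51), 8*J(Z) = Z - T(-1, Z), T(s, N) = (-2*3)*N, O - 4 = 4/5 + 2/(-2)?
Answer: 71720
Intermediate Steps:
O = 19/5 (O = 4 + (4/5 + 2/(-2)) = 4 + (4*(⅕) + 2*(-½)) = 4 + (⅘ - 1) = 4 - ⅕ = 19/5 ≈ 3.8000)
T(s, N) = -6*N
J(Z) = 7*Z/8 (J(Z) = (Z - (-6)*Z)/8 = (Z + 6*Z)/8 = (7*Z)/8 = 7*Z/8)
U = -969/5 (U = (19/5)*(-51) = -969/5 ≈ -193.80)
U*(-370) + J(16) = -969/5*(-370) + (7/8)*16 = 71706 + 14 = 71720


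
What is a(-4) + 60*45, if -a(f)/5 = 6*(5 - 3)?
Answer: 2640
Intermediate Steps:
a(f) = -60 (a(f) = -30*(5 - 3) = -30*2 = -5*12 = -60)
a(-4) + 60*45 = -60 + 60*45 = -60 + 2700 = 2640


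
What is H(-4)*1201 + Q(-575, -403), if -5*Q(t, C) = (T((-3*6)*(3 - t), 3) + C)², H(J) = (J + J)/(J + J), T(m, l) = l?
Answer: -30799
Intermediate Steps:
H(J) = 1 (H(J) = (2*J)/((2*J)) = (2*J)*(1/(2*J)) = 1)
Q(t, C) = -(3 + C)²/5
H(-4)*1201 + Q(-575, -403) = 1*1201 - (3 - 403)²/5 = 1201 - ⅕*(-400)² = 1201 - ⅕*160000 = 1201 - 32000 = -30799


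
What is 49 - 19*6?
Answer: -65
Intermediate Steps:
49 - 19*6 = 49 - 114 = -65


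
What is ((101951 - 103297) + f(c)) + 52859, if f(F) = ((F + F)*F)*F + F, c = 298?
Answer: 52978995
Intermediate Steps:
f(F) = F + 2*F³ (f(F) = ((2*F)*F)*F + F = (2*F²)*F + F = 2*F³ + F = F + 2*F³)
((101951 - 103297) + f(c)) + 52859 = ((101951 - 103297) + (298 + 2*298³)) + 52859 = (-1346 + (298 + 2*26463592)) + 52859 = (-1346 + (298 + 52927184)) + 52859 = (-1346 + 52927482) + 52859 = 52926136 + 52859 = 52978995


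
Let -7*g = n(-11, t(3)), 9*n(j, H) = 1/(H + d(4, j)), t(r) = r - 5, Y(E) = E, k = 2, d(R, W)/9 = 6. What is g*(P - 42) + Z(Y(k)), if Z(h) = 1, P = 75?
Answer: 1081/1092 ≈ 0.98993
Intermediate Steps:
d(R, W) = 54 (d(R, W) = 9*6 = 54)
t(r) = -5 + r
n(j, H) = 1/(9*(54 + H)) (n(j, H) = 1/(9*(H + 54)) = 1/(9*(54 + H)))
g = -1/3276 (g = -1/(63*(54 + (-5 + 3))) = -1/(63*(54 - 2)) = -1/(63*52) = -⅐*1/468 = -1/3276 ≈ -0.00030525)
g*(P - 42) + Z(Y(k)) = -(75 - 42)/3276 + 1 = -1/3276*33 + 1 = -11/1092 + 1 = 1081/1092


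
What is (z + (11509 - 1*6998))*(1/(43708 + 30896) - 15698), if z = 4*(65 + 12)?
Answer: -5643692775029/74604 ≈ -7.5649e+7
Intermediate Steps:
z = 308 (z = 4*77 = 308)
(z + (11509 - 1*6998))*(1/(43708 + 30896) - 15698) = (308 + (11509 - 1*6998))*(1/(43708 + 30896) - 15698) = (308 + (11509 - 6998))*(1/74604 - 15698) = (308 + 4511)*(1/74604 - 15698) = 4819*(-1171133591/74604) = -5643692775029/74604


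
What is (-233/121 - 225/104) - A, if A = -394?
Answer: 4906639/12584 ≈ 389.91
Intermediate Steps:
(-233/121 - 225/104) - A = (-233/121 - 225/104) - 1*(-394) = (-233*1/121 - 225*1/104) + 394 = (-233/121 - 225/104) + 394 = -51457/12584 + 394 = 4906639/12584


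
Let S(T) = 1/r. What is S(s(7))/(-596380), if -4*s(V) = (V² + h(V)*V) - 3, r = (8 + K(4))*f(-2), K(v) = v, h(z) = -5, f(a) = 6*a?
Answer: 1/85878720 ≈ 1.1644e-8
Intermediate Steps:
r = -144 (r = (8 + 4)*(6*(-2)) = 12*(-12) = -144)
s(V) = ¾ - V²/4 + 5*V/4 (s(V) = -((V² - 5*V) - 3)/4 = -(-3 + V² - 5*V)/4 = ¾ - V²/4 + 5*V/4)
S(T) = -1/144 (S(T) = 1/(-144) = -1/144)
S(s(7))/(-596380) = -1/144/(-596380) = -1/144*(-1/596380) = 1/85878720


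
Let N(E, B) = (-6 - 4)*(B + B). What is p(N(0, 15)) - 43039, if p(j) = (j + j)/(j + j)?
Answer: -43038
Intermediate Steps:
N(E, B) = -20*B
p(j) = 1 (p(j) = (2*j)/((2*j)) = (2*j)*(1/(2*j)) = 1)
p(N(0, 15)) - 43039 = 1 - 43039 = -43038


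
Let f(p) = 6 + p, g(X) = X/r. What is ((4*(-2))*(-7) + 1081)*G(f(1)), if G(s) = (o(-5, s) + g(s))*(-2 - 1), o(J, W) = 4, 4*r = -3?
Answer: 18192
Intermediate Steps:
r = -3/4 (r = (1/4)*(-3) = -3/4 ≈ -0.75000)
g(X) = -4*X/3 (g(X) = X/(-3/4) = X*(-4/3) = -4*X/3)
G(s) = -12 + 4*s (G(s) = (4 - 4*s/3)*(-2 - 1) = (4 - 4*s/3)*(-3) = -12 + 4*s)
((4*(-2))*(-7) + 1081)*G(f(1)) = ((4*(-2))*(-7) + 1081)*(-12 + 4*(6 + 1)) = (-8*(-7) + 1081)*(-12 + 4*7) = (56 + 1081)*(-12 + 28) = 1137*16 = 18192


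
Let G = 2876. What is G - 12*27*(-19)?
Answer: 9032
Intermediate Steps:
G - 12*27*(-19) = 2876 - 12*27*(-19) = 2876 - 324*(-19) = 2876 + 6156 = 9032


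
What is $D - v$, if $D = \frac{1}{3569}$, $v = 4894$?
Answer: $- \frac{17466685}{3569} \approx -4894.0$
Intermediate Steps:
$D = \frac{1}{3569} \approx 0.00028019$
$D - v = \frac{1}{3569} - 4894 = - \frac{17466685}{3569}$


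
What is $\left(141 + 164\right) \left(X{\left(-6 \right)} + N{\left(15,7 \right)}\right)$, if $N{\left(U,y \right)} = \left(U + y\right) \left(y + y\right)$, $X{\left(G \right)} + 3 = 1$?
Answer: $93330$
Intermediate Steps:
$X{\left(G \right)} = -2$ ($X{\left(G \right)} = -3 + 1 = -2$)
$N{\left(U,y \right)} = 2 y \left(U + y\right)$ ($N{\left(U,y \right)} = \left(U + y\right) 2 y = 2 y \left(U + y\right)$)
$\left(141 + 164\right) \left(X{\left(-6 \right)} + N{\left(15,7 \right)}\right) = \left(141 + 164\right) \left(-2 + 2 \cdot 7 \left(15 + 7\right)\right) = 305 \left(-2 + 2 \cdot 7 \cdot 22\right) = 305 \left(-2 + 308\right) = 305 \cdot 306 = 93330$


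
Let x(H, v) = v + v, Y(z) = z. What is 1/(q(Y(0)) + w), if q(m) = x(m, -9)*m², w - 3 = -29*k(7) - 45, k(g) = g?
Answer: -1/245 ≈ -0.0040816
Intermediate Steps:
x(H, v) = 2*v
w = -245 (w = 3 + (-29*7 - 45) = 3 + (-203 - 45) = 3 - 248 = -245)
q(m) = -18*m² (q(m) = (2*(-9))*m² = -18*m²)
1/(q(Y(0)) + w) = 1/(-18*0² - 245) = 1/(-18*0 - 245) = 1/(0 - 245) = 1/(-245) = -1/245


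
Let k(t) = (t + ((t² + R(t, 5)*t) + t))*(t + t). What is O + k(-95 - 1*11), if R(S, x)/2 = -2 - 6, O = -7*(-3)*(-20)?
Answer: -2697060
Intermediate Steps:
O = -420 (O = 21*(-20) = -420)
R(S, x) = -16 (R(S, x) = 2*(-2 - 6) = 2*(-8) = -16)
k(t) = 2*t*(t² - 14*t) (k(t) = (t + ((t² - 16*t) + t))*(t + t) = (t + (t² - 15*t))*(2*t) = (t² - 14*t)*(2*t) = 2*t*(t² - 14*t))
O + k(-95 - 1*11) = -420 + 2*(-95 - 1*11)²*(-14 + (-95 - 1*11)) = -420 + 2*(-95 - 11)²*(-14 + (-95 - 11)) = -420 + 2*(-106)²*(-14 - 106) = -420 + 2*11236*(-120) = -420 - 2696640 = -2697060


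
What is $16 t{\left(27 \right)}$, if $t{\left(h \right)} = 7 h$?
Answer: $3024$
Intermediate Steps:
$16 t{\left(27 \right)} = 16 \cdot 7 \cdot 27 = 16 \cdot 189 = 3024$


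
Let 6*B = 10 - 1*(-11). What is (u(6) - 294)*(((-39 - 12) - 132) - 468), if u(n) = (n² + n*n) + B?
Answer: 284487/2 ≈ 1.4224e+5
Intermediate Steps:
B = 7/2 (B = (10 - 1*(-11))/6 = (10 + 11)/6 = (⅙)*21 = 7/2 ≈ 3.5000)
u(n) = 7/2 + 2*n² (u(n) = (n² + n*n) + 7/2 = (n² + n²) + 7/2 = 2*n² + 7/2 = 7/2 + 2*n²)
(u(6) - 294)*(((-39 - 12) - 132) - 468) = ((7/2 + 2*6²) - 294)*(((-39 - 12) - 132) - 468) = ((7/2 + 2*36) - 294)*((-51 - 132) - 468) = ((7/2 + 72) - 294)*(-183 - 468) = (151/2 - 294)*(-651) = -437/2*(-651) = 284487/2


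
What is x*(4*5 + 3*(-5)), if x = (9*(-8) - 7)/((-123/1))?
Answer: 395/123 ≈ 3.2114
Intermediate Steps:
x = 79/123 (x = (-72 - 7)/((-123*1)) = -79/(-123) = -79*(-1/123) = 79/123 ≈ 0.64228)
x*(4*5 + 3*(-5)) = 79*(4*5 + 3*(-5))/123 = 79*(20 - 15)/123 = (79/123)*5 = 395/123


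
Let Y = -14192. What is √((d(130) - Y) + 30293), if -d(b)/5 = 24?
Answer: √44365 ≈ 210.63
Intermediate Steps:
d(b) = -120 (d(b) = -5*24 = -120)
√((d(130) - Y) + 30293) = √((-120 - 1*(-14192)) + 30293) = √((-120 + 14192) + 30293) = √(14072 + 30293) = √44365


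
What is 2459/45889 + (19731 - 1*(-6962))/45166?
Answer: 1335978271/2072622574 ≈ 0.64458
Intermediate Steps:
2459/45889 + (19731 - 1*(-6962))/45166 = 2459*(1/45889) + (19731 + 6962)*(1/45166) = 2459/45889 + 26693*(1/45166) = 2459/45889 + 26693/45166 = 1335978271/2072622574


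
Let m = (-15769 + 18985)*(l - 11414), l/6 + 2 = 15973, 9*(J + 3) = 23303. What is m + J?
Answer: 2443244204/9 ≈ 2.7147e+8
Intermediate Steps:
J = 23276/9 (J = -3 + (⅑)*23303 = -3 + 23303/9 = 23276/9 ≈ 2586.2)
l = 95826 (l = -12 + 6*15973 = -12 + 95838 = 95826)
m = 271468992 (m = (-15769 + 18985)*(95826 - 11414) = 3216*84412 = 271468992)
m + J = 271468992 + 23276/9 = 2443244204/9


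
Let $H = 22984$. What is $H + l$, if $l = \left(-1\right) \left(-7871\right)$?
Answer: $30855$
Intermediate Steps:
$l = 7871$
$H + l = 22984 + 7871 = 30855$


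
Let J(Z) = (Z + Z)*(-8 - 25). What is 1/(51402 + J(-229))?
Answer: 1/66516 ≈ 1.5034e-5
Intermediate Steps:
J(Z) = -66*Z (J(Z) = (2*Z)*(-33) = -66*Z)
1/(51402 + J(-229)) = 1/(51402 - 66*(-229)) = 1/(51402 + 15114) = 1/66516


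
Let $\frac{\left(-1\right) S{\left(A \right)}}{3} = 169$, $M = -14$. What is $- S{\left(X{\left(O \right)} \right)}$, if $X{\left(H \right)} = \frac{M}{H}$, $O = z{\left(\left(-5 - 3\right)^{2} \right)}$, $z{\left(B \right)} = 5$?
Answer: $507$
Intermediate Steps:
$O = 5$
$X{\left(H \right)} = - \frac{14}{H}$
$S{\left(A \right)} = -507$ ($S{\left(A \right)} = \left(-3\right) 169 = -507$)
$- S{\left(X{\left(O \right)} \right)} = \left(-1\right) \left(-507\right) = 507$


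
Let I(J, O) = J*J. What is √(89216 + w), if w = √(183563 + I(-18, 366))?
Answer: √(89216 + √183887) ≈ 299.41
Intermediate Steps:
I(J, O) = J²
w = √183887 (w = √(183563 + (-18)²) = √(183563 + 324) = √183887 ≈ 428.82)
√(89216 + w) = √(89216 + √183887)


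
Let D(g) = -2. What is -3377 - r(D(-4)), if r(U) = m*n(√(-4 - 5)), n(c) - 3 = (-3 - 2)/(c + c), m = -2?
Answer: -3371 + 5*I/3 ≈ -3371.0 + 1.6667*I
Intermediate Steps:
n(c) = 3 - 5/(2*c) (n(c) = 3 + (-3 - 2)/(c + c) = 3 - 5*1/(2*c) = 3 - 5/(2*c))
r(U) = -6 - 5*I/3 (r(U) = -2*(3 - 5/(2*√(-4 - 5))) = -2*(3 - 5*(-I/3)/2) = -2*(3 - (-5)*I/6) = -2*(3 + 5*I/6) = -6 - 5*I/3)
-3377 - r(D(-4)) = -3377 - (-6 - 5*I/3) = -3377 + (6 + 5*I/3) = -3371 + 5*I/3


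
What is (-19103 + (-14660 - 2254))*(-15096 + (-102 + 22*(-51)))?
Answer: 587797440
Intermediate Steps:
(-19103 + (-14660 - 2254))*(-15096 + (-102 + 22*(-51))) = (-19103 - 16914)*(-15096 + (-102 - 1122)) = -36017*(-15096 - 1224) = -36017*(-16320) = 587797440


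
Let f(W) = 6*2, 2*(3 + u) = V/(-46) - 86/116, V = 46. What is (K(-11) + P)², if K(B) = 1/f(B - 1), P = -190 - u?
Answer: 261986596/7569 ≈ 34613.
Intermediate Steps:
u = -449/116 (u = -3 + (46/(-46) - 86/116)/2 = -3 + (46*(-1/46) - 86*1/116)/2 = -3 + (-1 - 43/58)/2 = -3 + (½)*(-101/58) = -3 - 101/116 = -449/116 ≈ -3.8707)
f(W) = 12
P = -21591/116 (P = -190 - 1*(-449/116) = -190 + 449/116 = -21591/116 ≈ -186.13)
K(B) = 1/12
(K(-11) + P)² = (1/12 - 21591/116)² = (-16186/87)² = 261986596/7569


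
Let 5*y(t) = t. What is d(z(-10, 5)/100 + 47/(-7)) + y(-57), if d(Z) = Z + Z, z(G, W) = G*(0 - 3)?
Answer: -848/35 ≈ -24.229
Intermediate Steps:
z(G, W) = -3*G (z(G, W) = G*(-3) = -3*G)
y(t) = t/5
d(Z) = 2*Z
d(z(-10, 5)/100 + 47/(-7)) + y(-57) = 2*(-3*(-10)/100 + 47/(-7)) + (⅕)*(-57) = 2*(30*(1/100) + 47*(-⅐)) - 57/5 = 2*(3/10 - 47/7) - 57/5 = 2*(-449/70) - 57/5 = -449/35 - 57/5 = -848/35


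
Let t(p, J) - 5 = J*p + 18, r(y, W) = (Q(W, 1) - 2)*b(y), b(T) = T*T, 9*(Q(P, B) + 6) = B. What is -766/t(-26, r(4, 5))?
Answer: -6894/29743 ≈ -0.23179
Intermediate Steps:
Q(P, B) = -6 + B/9
b(T) = T**2
r(y, W) = -71*y**2/9 (r(y, W) = ((-6 + (1/9)*1) - 2)*y**2 = ((-6 + 1/9) - 2)*y**2 = (-53/9 - 2)*y**2 = -71*y**2/9)
t(p, J) = 23 + J*p (t(p, J) = 5 + (J*p + 18) = 5 + (18 + J*p) = 23 + J*p)
-766/t(-26, r(4, 5)) = -766/(23 - 71/9*4**2*(-26)) = -766/(23 - 71/9*16*(-26)) = -766/(23 - 1136/9*(-26)) = -766/(23 + 29536/9) = -766/29743/9 = -766*9/29743 = -6894/29743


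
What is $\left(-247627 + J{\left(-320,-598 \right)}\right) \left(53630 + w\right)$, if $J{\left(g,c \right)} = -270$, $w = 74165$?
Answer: $-31679997115$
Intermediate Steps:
$\left(-247627 + J{\left(-320,-598 \right)}\right) \left(53630 + w\right) = \left(-247627 - 270\right) \left(53630 + 74165\right) = \left(-247897\right) 127795 = -31679997115$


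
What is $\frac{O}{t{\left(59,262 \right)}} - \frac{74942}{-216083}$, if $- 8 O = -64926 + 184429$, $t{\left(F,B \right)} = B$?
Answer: $- \frac{3666498331}{64701424} \approx -56.668$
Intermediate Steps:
$O = - \frac{119503}{8}$ ($O = - \frac{-64926 + 184429}{8} = \left(- \frac{1}{8}\right) 119503 = - \frac{119503}{8} \approx -14938.0$)
$\frac{O}{t{\left(59,262 \right)}} - \frac{74942}{-216083} = - \frac{119503}{8 \cdot 262} - \frac{74942}{-216083} = \left(- \frac{119503}{8}\right) \frac{1}{262} - - \frac{10706}{30869} = - \frac{119503}{2096} + \frac{10706}{30869} = - \frac{3666498331}{64701424}$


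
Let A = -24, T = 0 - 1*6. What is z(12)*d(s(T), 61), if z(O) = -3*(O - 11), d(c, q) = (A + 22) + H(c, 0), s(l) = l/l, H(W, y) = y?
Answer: 6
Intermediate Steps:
T = -6 (T = 0 - 6 = -6)
s(l) = 1
d(c, q) = -2 (d(c, q) = (-24 + 22) + 0 = -2 + 0 = -2)
z(O) = 33 - 3*O (z(O) = -3*(-11 + O) = 33 - 3*O)
z(12)*d(s(T), 61) = (33 - 3*12)*(-2) = (33 - 36)*(-2) = -3*(-2) = 6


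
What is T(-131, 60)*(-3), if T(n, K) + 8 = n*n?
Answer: -51459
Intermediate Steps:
T(n, K) = -8 + n**2 (T(n, K) = -8 + n*n = -8 + n**2)
T(-131, 60)*(-3) = (-8 + (-131)**2)*(-3) = (-8 + 17161)*(-3) = 17153*(-3) = -51459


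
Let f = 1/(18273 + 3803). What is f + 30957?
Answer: 683406733/22076 ≈ 30957.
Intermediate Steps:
f = 1/22076 ≈ 4.5298e-5
f + 30957 = 1/22076 + 30957 = 683406733/22076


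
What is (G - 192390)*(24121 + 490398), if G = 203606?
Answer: 5770845104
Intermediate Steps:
(G - 192390)*(24121 + 490398) = (203606 - 192390)*(24121 + 490398) = 11216*514519 = 5770845104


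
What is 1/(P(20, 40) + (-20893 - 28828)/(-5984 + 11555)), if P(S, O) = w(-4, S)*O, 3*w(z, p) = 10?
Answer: 5571/693079 ≈ 0.0080380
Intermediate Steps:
w(z, p) = 10/3 (w(z, p) = (⅓)*10 = 10/3)
P(S, O) = 10*O/3
1/(P(20, 40) + (-20893 - 28828)/(-5984 + 11555)) = 1/((10/3)*40 + (-20893 - 28828)/(-5984 + 11555)) = 1/(400/3 - 49721/5571) = 1/(693079/5571) = 5571/693079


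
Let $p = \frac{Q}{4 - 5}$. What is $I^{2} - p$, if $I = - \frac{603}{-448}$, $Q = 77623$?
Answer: $\frac{15579610201}{200704} \approx 77625.0$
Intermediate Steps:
$I = \frac{603}{448}$ ($I = \left(-603\right) \left(- \frac{1}{448}\right) = \frac{603}{448} \approx 1.346$)
$p = -77623$ ($p = \frac{77623}{4 - 5} = \frac{77623}{-1} = 77623 \left(-1\right) = -77623$)
$I^{2} - p = \left(\frac{603}{448}\right)^{2} - -77623 = \frac{363609}{200704} + 77623 = \frac{15579610201}{200704}$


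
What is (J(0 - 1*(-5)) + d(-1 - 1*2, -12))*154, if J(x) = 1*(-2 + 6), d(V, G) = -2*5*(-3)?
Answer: 5236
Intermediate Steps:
d(V, G) = 30 (d(V, G) = -10*(-3) = 30)
J(x) = 4 (J(x) = 1*4 = 4)
(J(0 - 1*(-5)) + d(-1 - 1*2, -12))*154 = (4 + 30)*154 = 34*154 = 5236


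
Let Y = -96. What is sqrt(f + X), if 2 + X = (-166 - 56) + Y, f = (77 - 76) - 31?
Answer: 5*I*sqrt(14) ≈ 18.708*I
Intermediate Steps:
f = -30 (f = 1 - 31 = -30)
X = -320 (X = -2 + ((-166 - 56) - 96) = -2 + (-222 - 96) = -2 - 318 = -320)
sqrt(f + X) = sqrt(-30 - 320) = sqrt(-350) = 5*I*sqrt(14)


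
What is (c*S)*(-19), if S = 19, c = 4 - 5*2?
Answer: 2166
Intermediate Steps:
c = -6 (c = 4 - 10 = -6)
(c*S)*(-19) = -6*19*(-19) = -114*(-19) = 2166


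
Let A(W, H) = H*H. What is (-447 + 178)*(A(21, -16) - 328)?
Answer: 19368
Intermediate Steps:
A(W, H) = H**2
(-447 + 178)*(A(21, -16) - 328) = (-447 + 178)*((-16)**2 - 328) = -269*(256 - 328) = -269*(-72) = 19368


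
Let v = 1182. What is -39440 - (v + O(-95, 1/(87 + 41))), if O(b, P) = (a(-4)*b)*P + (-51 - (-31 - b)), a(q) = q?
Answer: -1296319/32 ≈ -40510.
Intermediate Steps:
O(b, P) = -20 + b - 4*P*b (O(b, P) = (-4*b)*P + (-51 - (-31 - b)) = -4*P*b + (-51 + (31 + b)) = -4*P*b + (-20 + b) = -20 + b - 4*P*b)
-39440 - (v + O(-95, 1/(87 + 41))) = -39440 - (1182 + (-20 - 95 - 4*(-95)/(87 + 41))) = -39440 - (1182 + (-20 - 95 - 4*(-95)/128)) = -39440 - (1182 + (-20 - 95 - 4*1/128*(-95))) = -39440 - (1182 + (-20 - 95 + 95/32)) = -39440 - (1182 - 3585/32) = -39440 - 1*34239/32 = -39440 - 34239/32 = -1296319/32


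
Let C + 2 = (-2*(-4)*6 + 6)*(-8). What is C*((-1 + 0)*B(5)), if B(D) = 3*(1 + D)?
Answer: 7812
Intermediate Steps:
B(D) = 3 + 3*D
C = -434 (C = -2 + (-2*(-4)*6 + 6)*(-8) = -2 + (8*6 + 6)*(-8) = -2 + (48 + 6)*(-8) = -2 + 54*(-8) = -2 - 432 = -434)
C*((-1 + 0)*B(5)) = -434*(-1 + 0)*(3 + 3*5) = -(-434)*(3 + 15) = -(-434)*18 = -434*(-18) = 7812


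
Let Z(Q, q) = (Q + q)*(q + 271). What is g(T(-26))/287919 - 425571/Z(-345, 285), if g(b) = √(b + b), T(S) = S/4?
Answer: 141857/11120 + I*√13/287919 ≈ 12.757 + 1.2523e-5*I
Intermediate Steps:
T(S) = S/4 (T(S) = S*(¼) = S/4)
g(b) = √2*√b (g(b) = √(2*b) = √2*√b)
Z(Q, q) = (271 + q)*(Q + q) (Z(Q, q) = (Q + q)*(271 + q) = (271 + q)*(Q + q))
g(T(-26))/287919 - 425571/Z(-345, 285) = (√2*√((¼)*(-26)))/287919 - 425571/(285² + 271*(-345) + 271*285 - 345*285) = (√2*√(-13/2))*(1/287919) - 425571/(81225 - 93495 + 77235 - 98325) = (√2*(I*√26/2))*(1/287919) - 425571/(-33360) = (I*√13)*(1/287919) - 425571*(-1/33360) = I*√13/287919 + 141857/11120 = 141857/11120 + I*√13/287919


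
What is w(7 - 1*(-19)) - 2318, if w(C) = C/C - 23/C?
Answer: -60265/26 ≈ -2317.9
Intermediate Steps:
w(C) = 1 - 23/C
w(7 - 1*(-19)) - 2318 = (-23 + (7 - 1*(-19)))/(7 - 1*(-19)) - 2318 = (-23 + (7 + 19))/(7 + 19) - 2318 = (-23 + 26)/26 - 2318 = (1/26)*3 - 2318 = 3/26 - 2318 = -60265/26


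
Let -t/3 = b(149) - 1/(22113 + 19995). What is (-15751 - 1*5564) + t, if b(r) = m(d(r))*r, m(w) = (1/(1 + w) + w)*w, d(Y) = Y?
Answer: -3489913152393/350900 ≈ -9.9456e+6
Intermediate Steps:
m(w) = w*(w + 1/(1 + w)) (m(w) = (w + 1/(1 + w))*w = w*(w + 1/(1 + w)))
b(r) = r**2*(1 + r + r**2)/(1 + r) (b(r) = (r*(1 + r + r**2)/(1 + r))*r = r**2*(1 + r + r**2)/(1 + r))
t = -3482433718893/350900 (t = -3*(149**2*(1 + 149 + 149**2)/(1 + 149) - 1/(22113 + 19995)) = -3*(22201*(1 + 149 + 22201)/150 - 1/42108) = -3*(22201*(1/150)*22351 - 1*1/42108) = -3*(496214551/150 - 1/42108) = -3*1160811239631/350900 = -3482433718893/350900 ≈ -9.9243e+6)
(-15751 - 1*5564) + t = (-15751 - 1*5564) - 3482433718893/350900 = (-15751 - 5564) - 3482433718893/350900 = -21315 - 3482433718893/350900 = -3489913152393/350900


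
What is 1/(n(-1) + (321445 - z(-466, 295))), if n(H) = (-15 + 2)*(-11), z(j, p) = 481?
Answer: 1/321107 ≈ 3.1142e-6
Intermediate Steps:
n(H) = 143 (n(H) = -13*(-11) = 143)
1/(n(-1) + (321445 - z(-466, 295))) = 1/(143 + (321445 - 1*481)) = 1/(143 + (321445 - 481)) = 1/(143 + 320964) = 1/321107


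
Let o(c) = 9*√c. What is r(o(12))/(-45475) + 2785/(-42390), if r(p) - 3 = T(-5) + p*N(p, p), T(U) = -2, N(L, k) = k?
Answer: -33578669/385537050 ≈ -0.087096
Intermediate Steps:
r(p) = 1 + p² (r(p) = 3 + (-2 + p*p) = 3 + (-2 + p²) = 1 + p²)
r(o(12))/(-45475) + 2785/(-42390) = (1 + (9*√12)²)/(-45475) + 2785/(-42390) = (1 + (9*(2*√3))²)*(-1/45475) + 2785*(-1/42390) = (1 + (18*√3)²)*(-1/45475) - 557/8478 = (1 + 972)*(-1/45475) - 557/8478 = 973*(-1/45475) - 557/8478 = -973/45475 - 557/8478 = -33578669/385537050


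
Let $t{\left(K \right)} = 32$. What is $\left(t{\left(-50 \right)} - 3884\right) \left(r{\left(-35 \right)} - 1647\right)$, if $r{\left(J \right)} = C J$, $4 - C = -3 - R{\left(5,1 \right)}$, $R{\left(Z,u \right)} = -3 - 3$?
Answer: $6479064$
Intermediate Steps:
$R{\left(Z,u \right)} = -6$
$C = 1$ ($C = 4 - \left(-3 - -6\right) = 4 - \left(-3 + 6\right) = 4 - 3 = 1$)
$r{\left(J \right)} = J$ ($r{\left(J \right)} = 1 J = J$)
$\left(t{\left(-50 \right)} - 3884\right) \left(r{\left(-35 \right)} - 1647\right) = \left(32 - 3884\right) \left(-35 - 1647\right) = \left(-3852\right) \left(-1682\right) = 6479064$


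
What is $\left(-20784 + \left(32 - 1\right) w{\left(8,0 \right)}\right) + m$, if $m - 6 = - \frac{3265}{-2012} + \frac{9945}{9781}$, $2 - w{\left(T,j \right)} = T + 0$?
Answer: $- \frac{412506410303}{19679372} \approx -20961.0$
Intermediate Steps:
$w{\left(T,j \right)} = 2 - T$ ($w{\left(T,j \right)} = 2 - \left(T + 0\right) = 2 - T$)
$m = \frac{170020537}{19679372}$ ($m = 6 + \left(- \frac{3265}{-2012} + \frac{9945}{9781}\right) = 6 + \left(\left(-3265\right) \left(- \frac{1}{2012}\right) + 9945 \cdot \frac{1}{9781}\right) = 6 + \left(\frac{3265}{2012} + \frac{9945}{9781}\right) = 6 + \frac{51944305}{19679372} = \frac{170020537}{19679372} \approx 8.6395$)
$\left(-20784 + \left(32 - 1\right) w{\left(8,0 \right)}\right) + m = \left(-20784 + \left(32 - 1\right) \left(2 - 8\right)\right) + \frac{170020537}{19679372} = \left(-20784 + 31 \left(2 - 8\right)\right) + \frac{170020537}{19679372} = \left(-20784 + 31 \left(-6\right)\right) + \frac{170020537}{19679372} = \left(-20784 - 186\right) + \frac{170020537}{19679372} = -20970 + \frac{170020537}{19679372} = - \frac{412506410303}{19679372}$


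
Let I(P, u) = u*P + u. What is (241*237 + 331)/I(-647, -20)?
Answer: 7181/1615 ≈ 4.4464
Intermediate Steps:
I(P, u) = u + P*u (I(P, u) = P*u + u = u + P*u)
(241*237 + 331)/I(-647, -20) = (241*237 + 331)/((-20*(1 - 647))) = (57117 + 331)/((-20*(-646))) = 57448/12920 = 57448*(1/12920) = 7181/1615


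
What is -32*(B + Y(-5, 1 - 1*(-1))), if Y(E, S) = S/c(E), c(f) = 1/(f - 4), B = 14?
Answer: 128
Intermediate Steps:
c(f) = 1/(-4 + f)
Y(E, S) = S*(-4 + E) (Y(E, S) = S/(1/(-4 + E)) = S*(-4 + E))
-32*(B + Y(-5, 1 - 1*(-1))) = -32*(14 + (1 - 1*(-1))*(-4 - 5)) = -32*(14 + (1 + 1)*(-9)) = -32*(14 + 2*(-9)) = -32*(14 - 18) = -32*(-4) = 128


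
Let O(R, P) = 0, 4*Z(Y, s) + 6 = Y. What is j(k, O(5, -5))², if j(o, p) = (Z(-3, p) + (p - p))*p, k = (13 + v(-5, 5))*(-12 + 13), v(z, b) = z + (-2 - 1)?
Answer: 0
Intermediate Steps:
Z(Y, s) = -3/2 + Y/4
v(z, b) = -3 + z (v(z, b) = z - 3 = -3 + z)
k = 5 (k = (13 + (-3 - 5))*(-12 + 13) = (13 - 8)*1 = 5*1 = 5)
j(o, p) = -9*p/4 (j(o, p) = ((-3/2 + (¼)*(-3)) + (p - p))*p = ((-3/2 - ¾) + 0)*p = (-9/4 + 0)*p = -9*p/4)
j(k, O(5, -5))² = (-9/4*0)² = 0² = 0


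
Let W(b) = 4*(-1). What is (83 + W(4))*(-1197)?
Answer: -94563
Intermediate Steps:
W(b) = -4
(83 + W(4))*(-1197) = (83 - 4)*(-1197) = 79*(-1197) = -94563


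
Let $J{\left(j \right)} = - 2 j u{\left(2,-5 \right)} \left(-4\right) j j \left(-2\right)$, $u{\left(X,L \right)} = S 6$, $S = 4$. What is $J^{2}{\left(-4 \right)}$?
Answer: $603979776$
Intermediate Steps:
$u{\left(X,L \right)} = 24$ ($u{\left(X,L \right)} = 4 \cdot 6 = 24$)
$J{\left(j \right)} = - 384 j^{3}$ ($J{\left(j \right)} = - 2 j 24 \left(-4\right) j j \left(-2\right) = - 2 \cdot 24 j \left(-4\right) j j \left(-2\right) = - 2 - 96 j j j \left(-2\right) = - 2 - 96 j^{2} j \left(-2\right) = - 2 \left(- 96 j^{3}\right) \left(-2\right) = 192 j^{3} \left(-2\right) = - 384 j^{3}$)
$J^{2}{\left(-4 \right)} = \left(- 384 \left(-4\right)^{3}\right)^{2} = \left(\left(-384\right) \left(-64\right)\right)^{2} = 24576^{2} = 603979776$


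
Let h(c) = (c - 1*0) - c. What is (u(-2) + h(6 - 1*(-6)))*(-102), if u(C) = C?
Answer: 204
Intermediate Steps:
h(c) = 0 (h(c) = (c + 0) - c = c - c = 0)
(u(-2) + h(6 - 1*(-6)))*(-102) = (-2 + 0)*(-102) = -2*(-102) = 204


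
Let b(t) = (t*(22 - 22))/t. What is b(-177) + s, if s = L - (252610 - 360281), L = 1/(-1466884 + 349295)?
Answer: 120331925218/1117589 ≈ 1.0767e+5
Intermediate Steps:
b(t) = 0 (b(t) = (t*0)/t = 0/t = 0)
L = -1/1117589 (L = 1/(-1117589) = -1/1117589 ≈ -8.9478e-7)
s = 120331925218/1117589 (s = -1/1117589 - (252610 - 360281) = -1/1117589 - 1*(-107671) = -1/1117589 + 107671 = 120331925218/1117589 ≈ 1.0767e+5)
b(-177) + s = 0 + 120331925218/1117589 = 120331925218/1117589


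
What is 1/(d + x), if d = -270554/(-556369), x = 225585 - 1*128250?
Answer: 556369/54154447169 ≈ 1.0274e-5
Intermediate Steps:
x = 97335 (x = 225585 - 128250 = 97335)
d = 270554/556369 (d = -270554*(-1/556369) = 270554/556369 ≈ 0.48629)
1/(d + x) = 1/(270554/556369 + 97335) = 1/(54154447169/556369) = 556369/54154447169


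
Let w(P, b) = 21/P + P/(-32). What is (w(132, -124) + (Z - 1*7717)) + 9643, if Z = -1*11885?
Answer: -876741/88 ≈ -9963.0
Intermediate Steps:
Z = -11885
w(P, b) = 21/P - P/32 (w(P, b) = 21/P + P*(-1/32) = 21/P - P/32)
(w(132, -124) + (Z - 1*7717)) + 9643 = ((21/132 - 1/32*132) + (-11885 - 1*7717)) + 9643 = ((21*(1/132) - 33/8) + (-11885 - 7717)) + 9643 = ((7/44 - 33/8) - 19602) + 9643 = (-349/88 - 19602) + 9643 = -1725325/88 + 9643 = -876741/88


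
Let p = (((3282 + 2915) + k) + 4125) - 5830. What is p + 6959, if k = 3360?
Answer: 14811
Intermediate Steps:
p = 7852 (p = (((3282 + 2915) + 3360) + 4125) - 5830 = ((6197 + 3360) + 4125) - 5830 = (9557 + 4125) - 5830 = 13682 - 5830 = 7852)
p + 6959 = 7852 + 6959 = 14811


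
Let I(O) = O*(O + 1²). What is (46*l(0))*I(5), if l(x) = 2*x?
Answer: 0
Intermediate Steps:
I(O) = O*(1 + O) (I(O) = O*(O + 1) = O*(1 + O))
(46*l(0))*I(5) = (46*(2*0))*(5*(1 + 5)) = (46*0)*(5*6) = 0*30 = 0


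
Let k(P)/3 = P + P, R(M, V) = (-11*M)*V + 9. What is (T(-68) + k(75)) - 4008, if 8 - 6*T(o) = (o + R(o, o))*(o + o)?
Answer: -3473434/3 ≈ -1.1578e+6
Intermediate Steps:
R(M, V) = 9 - 11*M*V (R(M, V) = -11*M*V + 9 = 9 - 11*M*V)
k(P) = 6*P (k(P) = 3*(P + P) = 3*(2*P) = 6*P)
T(o) = 4/3 - o*(9 + o - 11*o²)/3 (T(o) = 4/3 - (o + (9 - 11*o*o))*(o + o)/6 = 4/3 - (o + (9 - 11*o²))*2*o/6 = 4/3 - (9 + o - 11*o²)*2*o/6 = 4/3 - o*(9 + o - 11*o²)/3)
(T(-68) + k(75)) - 4008 = ((4/3 - ⅓*(-68)² + (⅓)*(-68)*(-9 + 11*(-68)²)) + 6*75) - 4008 = ((4/3 - ⅓*4624 + (⅓)*(-68)*(-9 + 11*4624)) + 450) - 4008 = ((4/3 - 4624/3 + (⅓)*(-68)*(-9 + 50864)) + 450) - 4008 = ((4/3 - 4624/3 + (⅓)*(-68)*50855) + 450) - 4008 = ((4/3 - 4624/3 - 3458140/3) + 450) - 4008 = (-3462760/3 + 450) - 4008 = -3461410/3 - 4008 = -3473434/3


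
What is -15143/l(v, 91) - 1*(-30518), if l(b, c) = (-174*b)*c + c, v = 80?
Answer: 38654998965/1266629 ≈ 30518.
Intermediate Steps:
l(b, c) = c - 174*b*c (l(b, c) = -174*b*c + c = c - 174*b*c)
-15143/l(v, 91) - 1*(-30518) = -15143*1/(91*(1 - 174*80)) - 1*(-30518) = -15143*1/(91*(1 - 13920)) + 30518 = -15143/(91*(-13919)) + 30518 = -15143/(-1266629) + 30518 = -15143*(-1/1266629) + 30518 = 15143/1266629 + 30518 = 38654998965/1266629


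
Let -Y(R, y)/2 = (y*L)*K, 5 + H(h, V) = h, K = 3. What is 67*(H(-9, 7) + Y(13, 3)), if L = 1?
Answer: -2144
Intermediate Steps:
H(h, V) = -5 + h
Y(R, y) = -6*y (Y(R, y) = -2*y*1*3 = -2*y*3 = -6*y)
67*(H(-9, 7) + Y(13, 3)) = 67*((-5 - 9) - 6*3) = 67*(-14 - 18) = 67*(-32) = -2144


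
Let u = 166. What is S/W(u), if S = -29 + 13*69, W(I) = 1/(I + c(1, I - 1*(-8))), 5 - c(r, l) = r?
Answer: 147560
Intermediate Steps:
c(r, l) = 5 - r
W(I) = 1/(4 + I) (W(I) = 1/(I + (5 - 1*1)) = 1/(I + (5 - 1)) = 1/(I + 4) = 1/(4 + I))
S = 868 (S = -29 + 897 = 868)
S/W(u) = 868/(1/(4 + 166)) = 868/(1/170) = 868*170 = 147560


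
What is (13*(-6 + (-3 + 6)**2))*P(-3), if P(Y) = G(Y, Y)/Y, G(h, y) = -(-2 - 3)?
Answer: -65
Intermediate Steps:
G(h, y) = 5 (G(h, y) = -1*(-5) = 5)
P(Y) = 5/Y
(13*(-6 + (-3 + 6)**2))*P(-3) = (13*(-6 + (-3 + 6)**2))*(5/(-3)) = (13*(-6 + 3**2))*(5*(-1/3)) = (13*(-6 + 9))*(-5/3) = (13*3)*(-5/3) = 39*(-5/3) = -65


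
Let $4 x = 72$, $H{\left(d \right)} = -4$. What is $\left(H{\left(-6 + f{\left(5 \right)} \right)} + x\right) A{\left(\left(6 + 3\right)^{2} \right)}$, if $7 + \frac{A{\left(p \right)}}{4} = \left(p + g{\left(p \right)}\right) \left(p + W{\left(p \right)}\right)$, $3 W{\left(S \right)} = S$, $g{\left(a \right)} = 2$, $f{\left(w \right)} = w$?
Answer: $501592$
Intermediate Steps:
$W{\left(S \right)} = \frac{S}{3}$
$A{\left(p \right)} = -28 + \frac{16 p \left(2 + p\right)}{3}$ ($A{\left(p \right)} = -28 + 4 \left(p + 2\right) \left(p + \frac{p}{3}\right) = -28 + 4 \left(2 + p\right) \frac{4 p}{3} = -28 + 4 \frac{4 p \left(2 + p\right)}{3} = -28 + \frac{16 p \left(2 + p\right)}{3}$)
$x = 18$ ($x = \frac{1}{4} \cdot 72 = 18$)
$\left(H{\left(-6 + f{\left(5 \right)} \right)} + x\right) A{\left(\left(6 + 3\right)^{2} \right)} = \left(-4 + 18\right) \left(-28 + \frac{16 \left(\left(6 + 3\right)^{2}\right)^{2}}{3} + \frac{32 \left(6 + 3\right)^{2}}{3}\right) = 14 \left(-28 + \frac{16 \left(9^{2}\right)^{2}}{3} + \frac{32 \cdot 9^{2}}{3}\right) = 14 \left(-28 + \frac{16 \cdot 81^{2}}{3} + \frac{32}{3} \cdot 81\right) = 14 \left(-28 + \frac{16}{3} \cdot 6561 + 864\right) = 14 \left(-28 + 34992 + 864\right) = 14 \cdot 35828 = 501592$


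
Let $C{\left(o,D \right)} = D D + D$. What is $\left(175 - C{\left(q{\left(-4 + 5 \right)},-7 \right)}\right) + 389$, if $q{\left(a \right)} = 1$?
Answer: $522$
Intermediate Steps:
$C{\left(o,D \right)} = D + D^{2}$ ($C{\left(o,D \right)} = D^{2} + D = D + D^{2}$)
$\left(175 - C{\left(q{\left(-4 + 5 \right)},-7 \right)}\right) + 389 = \left(175 - - 7 \left(1 - 7\right)\right) + 389 = \left(175 - \left(-7\right) \left(-6\right)\right) + 389 = \left(175 - 42\right) + 389 = 133 + 389 = 522$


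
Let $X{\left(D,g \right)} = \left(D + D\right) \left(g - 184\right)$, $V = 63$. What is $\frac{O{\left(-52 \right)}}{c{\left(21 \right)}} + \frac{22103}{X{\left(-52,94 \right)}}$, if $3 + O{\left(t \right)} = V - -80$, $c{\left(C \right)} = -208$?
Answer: $\frac{15803}{9360} \approx 1.6884$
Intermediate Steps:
$O{\left(t \right)} = 140$ ($O{\left(t \right)} = -3 + \left(63 - -80\right) = -3 + \left(63 + 80\right) = -3 + 143 = 140$)
$X{\left(D,g \right)} = 2 D \left(-184 + g\right)$
$\frac{O{\left(-52 \right)}}{c{\left(21 \right)}} + \frac{22103}{X{\left(-52,94 \right)}} = \frac{140}{-208} + \frac{22103}{2 \left(-52\right) \left(-184 + 94\right)} = 140 \left(- \frac{1}{208}\right) + \frac{22103}{2 \left(-52\right) \left(-90\right)} = - \frac{35}{52} + \frac{22103}{9360} = \frac{15803}{9360}$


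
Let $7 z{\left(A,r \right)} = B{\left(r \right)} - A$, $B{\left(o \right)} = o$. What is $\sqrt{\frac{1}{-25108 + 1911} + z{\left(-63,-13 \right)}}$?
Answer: $\frac{\sqrt{188334146497}}{162379} \approx 2.6726$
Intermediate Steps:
$z{\left(A,r \right)} = - \frac{A}{7} + \frac{r}{7}$ ($z{\left(A,r \right)} = \frac{r - A}{7} = - \frac{A}{7} + \frac{r}{7}$)
$\sqrt{\frac{1}{-25108 + 1911} + z{\left(-63,-13 \right)}} = \sqrt{\frac{1}{-25108 + 1911} + \left(\left(- \frac{1}{7}\right) \left(-63\right) + \frac{1}{7} \left(-13\right)\right)} = \sqrt{\frac{1}{-23197} + \left(9 - \frac{13}{7}\right)} = \sqrt{- \frac{1}{23197} + \frac{50}{7}} = \sqrt{\frac{1159843}{162379}} = \frac{\sqrt{188334146497}}{162379}$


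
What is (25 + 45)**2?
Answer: 4900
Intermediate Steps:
(25 + 45)**2 = 70**2 = 4900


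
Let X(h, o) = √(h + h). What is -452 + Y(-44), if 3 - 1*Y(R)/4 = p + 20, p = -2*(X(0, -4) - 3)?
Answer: -544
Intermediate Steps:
X(h, o) = √2*√h (X(h, o) = √(2*h) = √2*√h)
p = 6 (p = -2*(√2*√0 - 3) = -2*(√2*0 - 3) = -2*(0 - 3) = -2*(-3) = 6)
Y(R) = -92 (Y(R) = 12 - 4*(6 + 20) = 12 - 4*26 = 12 - 104 = -92)
-452 + Y(-44) = -452 - 92 = -544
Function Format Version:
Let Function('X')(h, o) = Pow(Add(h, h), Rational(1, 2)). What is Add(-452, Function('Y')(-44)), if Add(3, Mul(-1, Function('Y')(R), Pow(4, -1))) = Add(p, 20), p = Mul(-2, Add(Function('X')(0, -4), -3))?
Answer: -544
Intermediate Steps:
Function('X')(h, o) = Mul(Pow(2, Rational(1, 2)), Pow(h, Rational(1, 2))) (Function('X')(h, o) = Pow(Mul(2, h), Rational(1, 2)) = Mul(Pow(2, Rational(1, 2)), Pow(h, Rational(1, 2))))
p = 6 (p = Mul(-2, Add(Mul(Pow(2, Rational(1, 2)), Pow(0, Rational(1, 2))), -3)) = Mul(-2, Add(Mul(Pow(2, Rational(1, 2)), 0), -3)) = Mul(-2, Add(0, -3)) = Mul(-2, -3) = 6)
Function('Y')(R) = -92 (Function('Y')(R) = Add(12, Mul(-4, Add(6, 20))) = Add(12, Mul(-4, 26)) = Add(12, -104) = -92)
Add(-452, Function('Y')(-44)) = Add(-452, -92) = -544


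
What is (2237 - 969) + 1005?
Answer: 2273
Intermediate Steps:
(2237 - 969) + 1005 = 1268 + 1005 = 2273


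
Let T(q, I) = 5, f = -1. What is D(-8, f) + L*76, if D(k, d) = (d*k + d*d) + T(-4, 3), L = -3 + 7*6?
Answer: 2978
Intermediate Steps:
L = 39 (L = -3 + 42 = 39)
D(k, d) = 5 + d**2 + d*k (D(k, d) = (d*k + d*d) + 5 = (d*k + d**2) + 5 = (d**2 + d*k) + 5 = 5 + d**2 + d*k)
D(-8, f) + L*76 = (5 + (-1)**2 - 1*(-8)) + 39*76 = (5 + 1 + 8) + 2964 = 14 + 2964 = 2978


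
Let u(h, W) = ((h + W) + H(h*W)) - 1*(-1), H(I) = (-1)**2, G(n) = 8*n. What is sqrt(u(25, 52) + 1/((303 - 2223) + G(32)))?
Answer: sqrt(3417830)/208 ≈ 8.8882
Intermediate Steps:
H(I) = 1
u(h, W) = 2 + W + h (u(h, W) = ((h + W) + 1) - 1*(-1) = ((W + h) + 1) + 1 = (1 + W + h) + 1 = 2 + W + h)
sqrt(u(25, 52) + 1/((303 - 2223) + G(32))) = sqrt((2 + 52 + 25) + 1/((303 - 2223) + 8*32)) = sqrt(79 + 1/(-1920 + 256)) = sqrt(79 + 1/(-1664)) = sqrt(79 - 1/1664) = sqrt(131455/1664) = sqrt(3417830)/208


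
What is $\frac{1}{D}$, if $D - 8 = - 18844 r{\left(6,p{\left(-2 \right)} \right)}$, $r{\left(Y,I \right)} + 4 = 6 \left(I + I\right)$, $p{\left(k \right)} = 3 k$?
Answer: $\frac{1}{1432152} \approx 6.9825 \cdot 10^{-7}$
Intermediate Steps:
$r{\left(Y,I \right)} = -4 + 12 I$ ($r{\left(Y,I \right)} = -4 + 6 \left(I + I\right) = -4 + 6 \cdot 2 I = -4 + 12 I$)
$D = 1432152$ ($D = 8 - 18844 \left(-4 + 12 \cdot 3 \left(-2\right)\right) = 8 - 18844 \left(-4 + 12 \left(-6\right)\right) = 8 - 18844 \left(-4 - 72\right) = 8 - -1432144 = 8 + 1432144 = 1432152$)
$\frac{1}{D} = \frac{1}{1432152}$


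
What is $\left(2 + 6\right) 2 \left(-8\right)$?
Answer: $-128$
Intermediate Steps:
$\left(2 + 6\right) 2 \left(-8\right) = 8 \cdot 2 \left(-8\right) = 16 \left(-8\right) = -128$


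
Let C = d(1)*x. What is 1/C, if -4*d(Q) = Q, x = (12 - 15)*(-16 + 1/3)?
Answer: -4/47 ≈ -0.085106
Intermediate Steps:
x = 47 (x = -3*(-16 + ⅓) = -3*(-47/3) = 47)
d(Q) = -Q/4
C = -47/4 (C = -¼*1*47 = -¼*47 = -47/4 ≈ -11.750)
1/C = 1/(-47/4) = -4/47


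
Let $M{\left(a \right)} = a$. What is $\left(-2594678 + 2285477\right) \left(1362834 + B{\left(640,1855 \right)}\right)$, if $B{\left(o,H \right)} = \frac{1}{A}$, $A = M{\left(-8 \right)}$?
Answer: $- \frac{3371116775871}{8} \approx -4.2139 \cdot 10^{11}$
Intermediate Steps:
$A = -8$
$B{\left(o,H \right)} = - \frac{1}{8}$ ($B{\left(o,H \right)} = \frac{1}{-8} = - \frac{1}{8}$)
$\left(-2594678 + 2285477\right) \left(1362834 + B{\left(640,1855 \right)}\right) = \left(-2594678 + 2285477\right) \left(1362834 - \frac{1}{8}\right) = \left(-309201\right) \frac{10902671}{8} = - \frac{3371116775871}{8}$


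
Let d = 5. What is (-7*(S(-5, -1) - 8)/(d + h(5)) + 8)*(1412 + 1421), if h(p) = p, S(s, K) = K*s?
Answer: 286133/10 ≈ 28613.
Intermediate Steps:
(-7*(S(-5, -1) - 8)/(d + h(5)) + 8)*(1412 + 1421) = (-7*(-1*(-5) - 8)/(5 + 5) + 8)*(1412 + 1421) = (-7*(5 - 8)/10 + 8)*2833 = (-(-21)/10 + 8)*2833 = (-7*(-3/10) + 8)*2833 = (21/10 + 8)*2833 = (101/10)*2833 = 286133/10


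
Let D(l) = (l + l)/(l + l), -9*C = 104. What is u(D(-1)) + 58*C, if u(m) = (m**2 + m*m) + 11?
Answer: -5915/9 ≈ -657.22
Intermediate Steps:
C = -104/9 (C = -1/9*104 = -104/9 ≈ -11.556)
D(l) = 1 (D(l) = (2*l)/((2*l)) = (2*l)*(1/(2*l)) = 1)
u(m) = 11 + 2*m**2 (u(m) = (m**2 + m**2) + 11 = 2*m**2 + 11 = 11 + 2*m**2)
u(D(-1)) + 58*C = (11 + 2*1**2) + 58*(-104/9) = (11 + 2*1) - 6032/9 = (11 + 2) - 6032/9 = 13 - 6032/9 = -5915/9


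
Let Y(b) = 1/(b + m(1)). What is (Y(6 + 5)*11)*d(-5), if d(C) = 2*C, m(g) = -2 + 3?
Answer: -55/6 ≈ -9.1667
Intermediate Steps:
m(g) = 1
Y(b) = 1/(1 + b) (Y(b) = 1/(b + 1) = 1/(1 + b))
(Y(6 + 5)*11)*d(-5) = (11/(1 + (6 + 5)))*(2*(-5)) = (11/(1 + 11))*(-10) = (11/12)*(-10) = -55/6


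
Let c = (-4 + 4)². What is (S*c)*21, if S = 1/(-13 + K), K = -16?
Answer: 0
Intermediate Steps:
S = -1/29 (S = 1/(-13 - 16) = 1/(-29) = -1/29 ≈ -0.034483)
c = 0 (c = 0² = 0)
(S*c)*21 = -1/29*0*21 = 0*21 = 0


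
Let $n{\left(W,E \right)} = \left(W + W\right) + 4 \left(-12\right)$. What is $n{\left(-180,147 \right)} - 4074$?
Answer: $-4482$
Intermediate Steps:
$n{\left(W,E \right)} = -48 + 2 W$ ($n{\left(W,E \right)} = 2 W - 48 = -48 + 2 W$)
$n{\left(-180,147 \right)} - 4074 = \left(-48 + 2 \left(-180\right)\right) - 4074 = \left(-48 - 360\right) - 4074 = -408 - 4074 = -4482$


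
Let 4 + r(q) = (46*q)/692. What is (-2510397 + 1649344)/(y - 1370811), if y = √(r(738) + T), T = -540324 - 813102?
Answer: 204198979849059/325088478140636 + 861053*I*√40505338219/325088478140636 ≈ 0.62813 + 0.00053307*I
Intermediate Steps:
T = -1353426
r(q) = -4 + 23*q/346 (r(q) = -4 + (46*q)/692 = -4 + (46*q)*(1/692) = -4 + 23*q/346)
y = I*√40505338219/173 (y = √((-4 + (23/346)*738) - 1353426) = √((-4 + 8487/173) - 1353426) = √(7795/173 - 1353426) = √(-234134903/173) = I*√40505338219/173 ≈ 1163.3*I)
(-2510397 + 1649344)/(y - 1370811) = (-2510397 + 1649344)/(I*√40505338219/173 - 1370811) = -861053/(-1370811 + I*√40505338219/173)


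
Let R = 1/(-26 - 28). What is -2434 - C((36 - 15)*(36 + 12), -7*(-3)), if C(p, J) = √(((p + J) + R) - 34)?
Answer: -2434 - √322374/18 ≈ -2465.5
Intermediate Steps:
R = -1/54 (R = 1/(-54) = -1/54 ≈ -0.018519)
C(p, J) = √(-1837/54 + J + p) (C(p, J) = √(((p + J) - 1/54) - 34) = √(((J + p) - 1/54) - 34) = √((-1/54 + J + p) - 34) = √(-1837/54 + J + p))
-2434 - C((36 - 15)*(36 + 12), -7*(-3)) = -2434 - √(-11022 + 324*(-7*(-3)) + 324*((36 - 15)*(36 + 12)))/18 = -2434 - √(-11022 + 324*21 + 324*(21*48))/18 = -2434 - √(-11022 + 6804 + 324*1008)/18 = -2434 - √(-11022 + 6804 + 326592)/18 = -2434 - √322374/18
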